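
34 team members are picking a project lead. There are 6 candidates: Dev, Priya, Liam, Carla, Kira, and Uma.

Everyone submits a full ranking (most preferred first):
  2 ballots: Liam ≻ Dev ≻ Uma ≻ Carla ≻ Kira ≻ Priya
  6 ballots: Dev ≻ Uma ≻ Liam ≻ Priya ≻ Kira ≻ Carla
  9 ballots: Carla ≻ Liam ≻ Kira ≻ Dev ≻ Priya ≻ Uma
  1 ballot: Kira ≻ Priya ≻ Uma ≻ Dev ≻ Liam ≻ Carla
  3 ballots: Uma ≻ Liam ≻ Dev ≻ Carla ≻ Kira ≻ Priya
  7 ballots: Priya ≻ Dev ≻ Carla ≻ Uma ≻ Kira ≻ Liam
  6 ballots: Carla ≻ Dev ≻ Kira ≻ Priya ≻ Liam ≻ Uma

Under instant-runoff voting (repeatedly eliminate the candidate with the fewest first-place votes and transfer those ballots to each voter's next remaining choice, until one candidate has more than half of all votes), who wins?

Dev

Round 1: Dev 6, Priya 7, Liam 2, Carla 15, Kira 1, Uma 3. Kira eliminated.
Round 2: Dev 6, Priya 8, Liam 2, Carla 15, Uma 3. Liam eliminated.
Round 3: Dev 8, Priya 8, Carla 15, Uma 3. Uma eliminated.
Round 4: Dev 11, Priya 8, Carla 15. Priya eliminated.
Round 5: Dev 19, Carla 15. Dev has a majority (≥18).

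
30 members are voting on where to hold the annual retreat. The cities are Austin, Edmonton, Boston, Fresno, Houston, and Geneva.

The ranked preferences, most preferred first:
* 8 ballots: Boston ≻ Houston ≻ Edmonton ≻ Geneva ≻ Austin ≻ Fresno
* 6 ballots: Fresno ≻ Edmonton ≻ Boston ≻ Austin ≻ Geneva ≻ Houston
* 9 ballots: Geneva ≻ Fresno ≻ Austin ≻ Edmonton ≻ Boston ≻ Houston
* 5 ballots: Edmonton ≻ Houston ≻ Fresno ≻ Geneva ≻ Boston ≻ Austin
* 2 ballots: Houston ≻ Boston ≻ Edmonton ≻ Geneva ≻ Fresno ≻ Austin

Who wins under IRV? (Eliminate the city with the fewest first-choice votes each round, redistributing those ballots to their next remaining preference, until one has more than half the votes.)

Round 1: Austin 0, Edmonton 5, Boston 8, Fresno 6, Houston 2, Geneva 9. Austin eliminated.
Round 2: Edmonton 5, Boston 8, Fresno 6, Houston 2, Geneva 9. Houston eliminated.
Round 3: Edmonton 5, Boston 10, Fresno 6, Geneva 9. Edmonton eliminated.
Round 4: Boston 10, Fresno 11, Geneva 9. Geneva eliminated.
Round 5: Boston 10, Fresno 20. Fresno has a majority (≥16).

Fresno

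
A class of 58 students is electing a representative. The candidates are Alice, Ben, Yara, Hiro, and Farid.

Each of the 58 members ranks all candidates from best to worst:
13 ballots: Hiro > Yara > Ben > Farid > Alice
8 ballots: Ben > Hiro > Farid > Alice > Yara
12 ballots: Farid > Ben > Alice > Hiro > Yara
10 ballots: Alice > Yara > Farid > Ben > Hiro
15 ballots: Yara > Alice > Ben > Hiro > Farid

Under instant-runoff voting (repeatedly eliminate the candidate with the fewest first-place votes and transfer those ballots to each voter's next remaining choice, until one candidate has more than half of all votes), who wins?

Hiro

Round 1: Alice 10, Ben 8, Yara 15, Hiro 13, Farid 12. Ben eliminated.
Round 2: Alice 10, Yara 15, Hiro 21, Farid 12. Alice eliminated.
Round 3: Yara 25, Hiro 21, Farid 12. Farid eliminated.
Round 4: Yara 25, Hiro 33. Hiro has a majority (≥30).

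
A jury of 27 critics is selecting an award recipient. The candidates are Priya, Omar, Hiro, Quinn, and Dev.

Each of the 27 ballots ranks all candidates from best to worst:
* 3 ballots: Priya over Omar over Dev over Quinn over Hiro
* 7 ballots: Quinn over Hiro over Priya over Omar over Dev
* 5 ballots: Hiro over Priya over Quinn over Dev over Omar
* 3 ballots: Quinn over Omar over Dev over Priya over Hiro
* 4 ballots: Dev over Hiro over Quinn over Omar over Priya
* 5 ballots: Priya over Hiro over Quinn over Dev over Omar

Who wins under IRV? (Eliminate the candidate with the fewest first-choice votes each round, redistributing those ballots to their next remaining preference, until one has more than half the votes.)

Hiro

Round 1: Priya 8, Omar 0, Hiro 5, Quinn 10, Dev 4. Omar eliminated.
Round 2: Priya 8, Hiro 5, Quinn 10, Dev 4. Dev eliminated.
Round 3: Priya 8, Hiro 9, Quinn 10. Priya eliminated.
Round 4: Hiro 14, Quinn 13. Hiro has a majority (≥14).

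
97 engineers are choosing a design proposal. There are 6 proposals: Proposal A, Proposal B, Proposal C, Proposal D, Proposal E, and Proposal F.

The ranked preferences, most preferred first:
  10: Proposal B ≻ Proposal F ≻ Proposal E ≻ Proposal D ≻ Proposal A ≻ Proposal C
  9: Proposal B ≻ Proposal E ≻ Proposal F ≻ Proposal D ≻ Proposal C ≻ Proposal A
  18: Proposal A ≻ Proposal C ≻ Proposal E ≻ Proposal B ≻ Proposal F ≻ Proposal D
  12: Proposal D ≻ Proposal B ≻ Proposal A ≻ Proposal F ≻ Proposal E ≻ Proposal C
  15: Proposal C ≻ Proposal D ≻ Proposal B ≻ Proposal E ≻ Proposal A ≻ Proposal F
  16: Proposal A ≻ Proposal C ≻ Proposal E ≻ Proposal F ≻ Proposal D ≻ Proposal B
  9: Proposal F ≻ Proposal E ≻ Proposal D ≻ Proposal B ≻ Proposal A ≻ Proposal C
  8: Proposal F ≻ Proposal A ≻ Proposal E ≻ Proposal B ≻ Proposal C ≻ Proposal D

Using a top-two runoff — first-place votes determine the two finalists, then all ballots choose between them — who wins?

Round 1 first-place votes: Proposal A 34, Proposal B 19, Proposal C 15, Proposal D 12, Proposal E 0, Proposal F 17. Proposal A and Proposal B advance.
Runoff: Proposal A is ranked above Proposal B on 42 ballots, Proposal B above Proposal A on 55.

Proposal B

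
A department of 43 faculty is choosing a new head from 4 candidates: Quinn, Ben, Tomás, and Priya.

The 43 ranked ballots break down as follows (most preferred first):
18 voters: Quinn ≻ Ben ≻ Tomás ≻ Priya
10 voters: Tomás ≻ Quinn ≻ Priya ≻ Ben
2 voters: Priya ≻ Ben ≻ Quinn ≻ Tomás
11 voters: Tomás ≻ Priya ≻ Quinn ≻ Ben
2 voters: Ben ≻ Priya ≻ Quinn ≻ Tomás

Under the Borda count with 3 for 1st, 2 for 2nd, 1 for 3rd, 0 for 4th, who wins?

Quinn

Quinn: 18×3 + 10×2 + 2×1 + 11×1 + 2×1 = 89
Ben: 18×2 + 10×0 + 2×2 + 11×0 + 2×3 = 46
Tomás: 18×1 + 10×3 + 2×0 + 11×3 + 2×0 = 81
Priya: 18×0 + 10×1 + 2×3 + 11×2 + 2×2 = 42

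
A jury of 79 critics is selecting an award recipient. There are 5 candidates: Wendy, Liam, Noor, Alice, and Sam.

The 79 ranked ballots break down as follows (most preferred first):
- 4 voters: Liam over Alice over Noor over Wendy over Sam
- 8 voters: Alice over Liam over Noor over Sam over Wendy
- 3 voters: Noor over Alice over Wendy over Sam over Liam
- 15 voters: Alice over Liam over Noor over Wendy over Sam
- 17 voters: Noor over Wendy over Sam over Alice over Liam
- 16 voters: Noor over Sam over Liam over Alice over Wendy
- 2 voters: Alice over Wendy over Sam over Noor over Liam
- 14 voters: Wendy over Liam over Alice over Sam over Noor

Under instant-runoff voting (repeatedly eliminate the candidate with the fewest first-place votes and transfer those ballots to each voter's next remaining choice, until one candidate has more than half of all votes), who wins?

Round 1: Wendy 14, Liam 4, Noor 36, Alice 25, Sam 0. Sam eliminated.
Round 2: Wendy 14, Liam 4, Noor 36, Alice 25. Liam eliminated.
Round 3: Wendy 14, Noor 36, Alice 29. Wendy eliminated.
Round 4: Noor 36, Alice 43. Alice has a majority (≥40).

Alice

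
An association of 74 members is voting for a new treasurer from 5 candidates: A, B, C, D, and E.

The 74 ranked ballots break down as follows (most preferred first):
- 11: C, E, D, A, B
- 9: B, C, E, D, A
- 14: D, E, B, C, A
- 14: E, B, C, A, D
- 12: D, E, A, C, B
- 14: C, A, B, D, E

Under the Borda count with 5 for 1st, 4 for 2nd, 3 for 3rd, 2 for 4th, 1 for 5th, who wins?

E

A: 11×2 + 9×1 + 14×1 + 14×2 + 12×3 + 14×4 = 165
B: 11×1 + 9×5 + 14×3 + 14×4 + 12×1 + 14×3 = 208
C: 11×5 + 9×4 + 14×2 + 14×3 + 12×2 + 14×5 = 255
D: 11×3 + 9×2 + 14×5 + 14×1 + 12×5 + 14×2 = 223
E: 11×4 + 9×3 + 14×4 + 14×5 + 12×4 + 14×1 = 259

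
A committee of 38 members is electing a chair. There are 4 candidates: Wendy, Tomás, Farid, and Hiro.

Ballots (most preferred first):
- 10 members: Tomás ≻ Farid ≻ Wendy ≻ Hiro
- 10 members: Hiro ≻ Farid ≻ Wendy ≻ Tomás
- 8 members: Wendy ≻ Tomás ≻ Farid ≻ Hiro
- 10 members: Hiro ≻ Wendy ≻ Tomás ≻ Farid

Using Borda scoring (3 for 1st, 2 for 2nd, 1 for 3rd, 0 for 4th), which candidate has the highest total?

Wendy

Wendy: 10×1 + 10×1 + 8×3 + 10×2 = 64
Tomás: 10×3 + 10×0 + 8×2 + 10×1 = 56
Farid: 10×2 + 10×2 + 8×1 + 10×0 = 48
Hiro: 10×0 + 10×3 + 8×0 + 10×3 = 60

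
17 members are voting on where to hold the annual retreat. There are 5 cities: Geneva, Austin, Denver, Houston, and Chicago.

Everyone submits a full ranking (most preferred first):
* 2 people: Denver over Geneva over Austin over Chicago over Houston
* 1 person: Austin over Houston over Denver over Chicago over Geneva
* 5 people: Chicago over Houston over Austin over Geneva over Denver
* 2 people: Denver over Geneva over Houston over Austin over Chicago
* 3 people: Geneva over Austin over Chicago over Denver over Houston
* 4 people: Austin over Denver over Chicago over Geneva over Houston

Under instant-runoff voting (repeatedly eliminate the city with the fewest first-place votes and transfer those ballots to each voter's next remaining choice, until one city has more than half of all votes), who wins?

Round 1: Geneva 3, Austin 5, Denver 4, Houston 0, Chicago 5. Houston eliminated.
Round 2: Geneva 3, Austin 5, Denver 4, Chicago 5. Geneva eliminated.
Round 3: Austin 8, Denver 4, Chicago 5. Denver eliminated.
Round 4: Austin 12, Chicago 5. Austin has a majority (≥9).

Austin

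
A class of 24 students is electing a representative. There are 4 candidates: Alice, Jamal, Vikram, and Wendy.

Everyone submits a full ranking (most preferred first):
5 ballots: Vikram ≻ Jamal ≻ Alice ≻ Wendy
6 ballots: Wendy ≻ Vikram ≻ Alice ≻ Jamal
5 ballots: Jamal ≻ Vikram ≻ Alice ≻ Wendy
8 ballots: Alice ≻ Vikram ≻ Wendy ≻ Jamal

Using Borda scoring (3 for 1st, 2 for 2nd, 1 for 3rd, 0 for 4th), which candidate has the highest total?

Alice: 5×1 + 6×1 + 5×1 + 8×3 = 40
Jamal: 5×2 + 6×0 + 5×3 + 8×0 = 25
Vikram: 5×3 + 6×2 + 5×2 + 8×2 = 53
Wendy: 5×0 + 6×3 + 5×0 + 8×1 = 26

Vikram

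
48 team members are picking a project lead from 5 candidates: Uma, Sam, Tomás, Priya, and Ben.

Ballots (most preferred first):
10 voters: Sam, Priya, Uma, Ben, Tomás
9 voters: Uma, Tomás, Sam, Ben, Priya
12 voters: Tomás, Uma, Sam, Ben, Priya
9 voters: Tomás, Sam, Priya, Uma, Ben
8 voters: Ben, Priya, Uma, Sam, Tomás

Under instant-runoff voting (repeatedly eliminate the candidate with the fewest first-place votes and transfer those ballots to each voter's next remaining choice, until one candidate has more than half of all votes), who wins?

Uma

Round 1: Uma 9, Sam 10, Tomás 21, Priya 0, Ben 8. Priya eliminated.
Round 2: Uma 9, Sam 10, Tomás 21, Ben 8. Ben eliminated.
Round 3: Uma 17, Sam 10, Tomás 21. Sam eliminated.
Round 4: Uma 27, Tomás 21. Uma has a majority (≥25).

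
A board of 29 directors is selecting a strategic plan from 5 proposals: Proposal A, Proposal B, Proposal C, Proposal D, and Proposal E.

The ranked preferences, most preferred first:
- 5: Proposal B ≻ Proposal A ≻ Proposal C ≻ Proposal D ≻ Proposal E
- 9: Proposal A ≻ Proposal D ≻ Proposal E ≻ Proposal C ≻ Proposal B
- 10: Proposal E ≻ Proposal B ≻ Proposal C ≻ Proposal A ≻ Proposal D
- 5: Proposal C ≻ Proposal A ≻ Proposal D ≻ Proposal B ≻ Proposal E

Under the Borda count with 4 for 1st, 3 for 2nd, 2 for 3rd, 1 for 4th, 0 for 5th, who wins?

Proposal A: 5×3 + 9×4 + 10×1 + 5×3 = 76
Proposal B: 5×4 + 9×0 + 10×3 + 5×1 = 55
Proposal C: 5×2 + 9×1 + 10×2 + 5×4 = 59
Proposal D: 5×1 + 9×3 + 10×0 + 5×2 = 42
Proposal E: 5×0 + 9×2 + 10×4 + 5×0 = 58

Proposal A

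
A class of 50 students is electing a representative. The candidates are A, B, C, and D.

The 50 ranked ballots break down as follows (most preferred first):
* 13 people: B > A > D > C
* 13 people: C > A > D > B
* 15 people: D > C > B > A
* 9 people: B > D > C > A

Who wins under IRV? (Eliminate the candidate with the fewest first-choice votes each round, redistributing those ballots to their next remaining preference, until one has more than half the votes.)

D

Round 1: A 0, B 22, C 13, D 15. A eliminated.
Round 2: B 22, C 13, D 15. C eliminated.
Round 3: B 22, D 28. D has a majority (≥26).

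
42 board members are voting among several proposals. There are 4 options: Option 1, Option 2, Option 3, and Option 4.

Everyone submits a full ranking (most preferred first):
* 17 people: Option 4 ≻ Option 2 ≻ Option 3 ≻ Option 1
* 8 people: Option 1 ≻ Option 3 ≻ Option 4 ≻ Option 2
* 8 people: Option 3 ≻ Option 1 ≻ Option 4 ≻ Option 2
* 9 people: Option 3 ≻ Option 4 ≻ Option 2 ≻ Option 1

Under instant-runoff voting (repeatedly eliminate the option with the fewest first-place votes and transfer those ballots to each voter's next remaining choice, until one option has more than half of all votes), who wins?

Option 3

Round 1: Option 1 8, Option 2 0, Option 3 17, Option 4 17. Option 2 eliminated.
Round 2: Option 1 8, Option 3 17, Option 4 17. Option 1 eliminated.
Round 3: Option 3 25, Option 4 17. Option 3 has a majority (≥22).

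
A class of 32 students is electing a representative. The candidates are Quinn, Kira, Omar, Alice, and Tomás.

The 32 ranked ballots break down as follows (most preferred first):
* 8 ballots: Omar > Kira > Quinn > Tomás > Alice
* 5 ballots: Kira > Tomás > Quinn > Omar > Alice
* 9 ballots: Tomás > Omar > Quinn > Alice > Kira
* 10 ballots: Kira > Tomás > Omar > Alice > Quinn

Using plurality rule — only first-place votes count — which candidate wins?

First-place votes: Quinn 0, Kira 15, Omar 8, Alice 0, Tomás 9.

Kira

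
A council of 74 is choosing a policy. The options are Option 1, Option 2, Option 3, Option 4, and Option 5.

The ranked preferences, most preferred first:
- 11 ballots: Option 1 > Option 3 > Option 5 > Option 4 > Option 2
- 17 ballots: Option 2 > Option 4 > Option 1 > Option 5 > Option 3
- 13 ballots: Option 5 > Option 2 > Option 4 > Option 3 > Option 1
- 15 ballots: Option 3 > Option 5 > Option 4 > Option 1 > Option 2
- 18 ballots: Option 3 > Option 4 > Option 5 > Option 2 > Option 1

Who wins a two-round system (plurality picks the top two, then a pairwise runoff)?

Round 1 first-place votes: Option 1 11, Option 2 17, Option 3 33, Option 4 0, Option 5 13. Option 3 and Option 2 advance.
Runoff: Option 3 is ranked above Option 2 on 44 ballots, Option 2 above Option 3 on 30.

Option 3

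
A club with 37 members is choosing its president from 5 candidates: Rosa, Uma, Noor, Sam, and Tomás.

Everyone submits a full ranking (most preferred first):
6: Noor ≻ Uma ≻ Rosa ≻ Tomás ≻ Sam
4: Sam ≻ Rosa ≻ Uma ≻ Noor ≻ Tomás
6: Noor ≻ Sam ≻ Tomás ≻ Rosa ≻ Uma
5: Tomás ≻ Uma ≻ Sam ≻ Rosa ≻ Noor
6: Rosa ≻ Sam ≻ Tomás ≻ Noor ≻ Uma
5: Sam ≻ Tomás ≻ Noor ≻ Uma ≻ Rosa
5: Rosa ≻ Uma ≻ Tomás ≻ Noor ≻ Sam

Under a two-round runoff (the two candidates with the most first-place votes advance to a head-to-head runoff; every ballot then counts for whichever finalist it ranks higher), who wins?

Round 1 first-place votes: Rosa 11, Uma 0, Noor 12, Sam 9, Tomás 5. Noor and Rosa advance.
Runoff: Noor is ranked above Rosa on 17 ballots, Rosa above Noor on 20.

Rosa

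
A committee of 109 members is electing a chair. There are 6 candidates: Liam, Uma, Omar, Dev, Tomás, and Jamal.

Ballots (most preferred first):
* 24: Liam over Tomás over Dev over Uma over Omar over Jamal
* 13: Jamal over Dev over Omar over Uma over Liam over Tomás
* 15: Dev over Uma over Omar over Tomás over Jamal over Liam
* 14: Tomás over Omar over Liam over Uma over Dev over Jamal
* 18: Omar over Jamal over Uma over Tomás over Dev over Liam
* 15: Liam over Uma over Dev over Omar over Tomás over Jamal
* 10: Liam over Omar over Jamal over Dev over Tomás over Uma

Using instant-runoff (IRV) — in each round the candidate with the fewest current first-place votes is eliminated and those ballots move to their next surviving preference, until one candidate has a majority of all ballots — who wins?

Round 1: Liam 49, Uma 0, Omar 18, Dev 15, Tomás 14, Jamal 13. Uma eliminated.
Round 2: Liam 49, Omar 18, Dev 15, Tomás 14, Jamal 13. Jamal eliminated.
Round 3: Liam 49, Omar 18, Dev 28, Tomás 14. Tomás eliminated.
Round 4: Liam 49, Omar 32, Dev 28. Dev eliminated.
Round 5: Liam 49, Omar 60. Omar has a majority (≥55).

Omar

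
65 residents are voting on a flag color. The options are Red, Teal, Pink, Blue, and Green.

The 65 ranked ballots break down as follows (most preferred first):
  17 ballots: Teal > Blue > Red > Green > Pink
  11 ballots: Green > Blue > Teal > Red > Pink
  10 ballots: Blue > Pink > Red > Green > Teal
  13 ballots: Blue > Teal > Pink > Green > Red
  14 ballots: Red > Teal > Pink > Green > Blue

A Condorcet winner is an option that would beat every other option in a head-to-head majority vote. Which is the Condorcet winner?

Blue vs Red: 51–14
Blue vs Teal: 34–31
Blue vs Pink: 51–14
Blue vs Green: 40–25
Blue beats every other option.

Blue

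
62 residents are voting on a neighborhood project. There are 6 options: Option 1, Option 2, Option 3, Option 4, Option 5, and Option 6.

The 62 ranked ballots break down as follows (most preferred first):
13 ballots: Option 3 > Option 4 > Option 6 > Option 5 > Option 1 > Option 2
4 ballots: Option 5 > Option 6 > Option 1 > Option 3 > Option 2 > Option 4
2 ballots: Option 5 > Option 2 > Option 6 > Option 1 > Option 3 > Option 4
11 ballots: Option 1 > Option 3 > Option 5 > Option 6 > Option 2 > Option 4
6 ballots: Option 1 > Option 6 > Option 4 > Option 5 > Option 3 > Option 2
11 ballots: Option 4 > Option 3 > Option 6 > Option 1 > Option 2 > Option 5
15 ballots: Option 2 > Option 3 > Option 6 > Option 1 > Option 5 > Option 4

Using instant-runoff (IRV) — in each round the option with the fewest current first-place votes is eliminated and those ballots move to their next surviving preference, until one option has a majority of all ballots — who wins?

Round 1: Option 1 17, Option 2 15, Option 3 13, Option 4 11, Option 5 6, Option 6 0. Option 6 eliminated.
Round 2: Option 1 17, Option 2 15, Option 3 13, Option 4 11, Option 5 6. Option 5 eliminated.
Round 3: Option 1 21, Option 2 17, Option 3 13, Option 4 11. Option 4 eliminated.
Round 4: Option 1 21, Option 2 17, Option 3 24. Option 2 eliminated.
Round 5: Option 1 23, Option 3 39. Option 3 has a majority (≥32).

Option 3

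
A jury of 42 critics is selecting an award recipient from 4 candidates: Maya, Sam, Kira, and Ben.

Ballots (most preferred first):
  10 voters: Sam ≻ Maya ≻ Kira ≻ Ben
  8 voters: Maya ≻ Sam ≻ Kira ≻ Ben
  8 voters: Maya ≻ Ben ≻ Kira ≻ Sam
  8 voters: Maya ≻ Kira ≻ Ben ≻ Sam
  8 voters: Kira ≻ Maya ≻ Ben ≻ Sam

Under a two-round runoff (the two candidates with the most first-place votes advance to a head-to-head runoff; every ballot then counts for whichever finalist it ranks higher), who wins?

Maya

Round 1 first-place votes: Maya 24, Sam 10, Kira 8, Ben 0. Maya and Sam advance.
Runoff: Maya is ranked above Sam on 32 ballots, Sam above Maya on 10.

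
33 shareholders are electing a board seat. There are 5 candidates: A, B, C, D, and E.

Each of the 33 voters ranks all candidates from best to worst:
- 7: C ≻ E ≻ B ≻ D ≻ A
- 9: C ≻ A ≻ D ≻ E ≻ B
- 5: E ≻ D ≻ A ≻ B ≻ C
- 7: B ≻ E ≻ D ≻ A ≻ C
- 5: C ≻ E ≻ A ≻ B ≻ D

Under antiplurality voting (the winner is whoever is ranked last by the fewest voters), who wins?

Last-place votes: A 7, B 9, C 12, D 5, E 0.

E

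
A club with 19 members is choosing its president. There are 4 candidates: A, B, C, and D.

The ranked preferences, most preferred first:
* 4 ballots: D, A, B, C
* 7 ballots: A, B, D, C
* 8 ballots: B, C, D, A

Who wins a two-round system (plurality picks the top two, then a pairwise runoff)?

Round 1 first-place votes: A 7, B 8, C 0, D 4. B and A advance.
Runoff: B is ranked above A on 8 ballots, A above B on 11.

A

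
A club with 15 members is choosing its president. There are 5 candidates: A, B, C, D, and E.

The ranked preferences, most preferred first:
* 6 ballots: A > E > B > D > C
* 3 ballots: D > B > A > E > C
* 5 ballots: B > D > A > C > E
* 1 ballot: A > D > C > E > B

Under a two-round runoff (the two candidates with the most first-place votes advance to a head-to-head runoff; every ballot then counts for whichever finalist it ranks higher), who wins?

B

Round 1 first-place votes: A 7, B 5, C 0, D 3, E 0. A and B advance.
Runoff: A is ranked above B on 7 ballots, B above A on 8.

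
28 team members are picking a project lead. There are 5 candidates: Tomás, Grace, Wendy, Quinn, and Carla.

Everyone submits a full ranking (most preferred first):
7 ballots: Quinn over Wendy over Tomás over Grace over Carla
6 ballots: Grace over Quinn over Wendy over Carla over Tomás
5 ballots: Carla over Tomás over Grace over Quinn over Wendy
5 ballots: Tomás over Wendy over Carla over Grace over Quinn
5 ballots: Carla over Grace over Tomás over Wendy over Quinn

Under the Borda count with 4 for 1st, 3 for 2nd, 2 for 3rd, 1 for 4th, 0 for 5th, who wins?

Tomás: 7×2 + 6×0 + 5×3 + 5×4 + 5×2 = 59
Grace: 7×1 + 6×4 + 5×2 + 5×1 + 5×3 = 61
Wendy: 7×3 + 6×2 + 5×0 + 5×3 + 5×1 = 53
Quinn: 7×4 + 6×3 + 5×1 + 5×0 + 5×0 = 51
Carla: 7×0 + 6×1 + 5×4 + 5×2 + 5×4 = 56

Grace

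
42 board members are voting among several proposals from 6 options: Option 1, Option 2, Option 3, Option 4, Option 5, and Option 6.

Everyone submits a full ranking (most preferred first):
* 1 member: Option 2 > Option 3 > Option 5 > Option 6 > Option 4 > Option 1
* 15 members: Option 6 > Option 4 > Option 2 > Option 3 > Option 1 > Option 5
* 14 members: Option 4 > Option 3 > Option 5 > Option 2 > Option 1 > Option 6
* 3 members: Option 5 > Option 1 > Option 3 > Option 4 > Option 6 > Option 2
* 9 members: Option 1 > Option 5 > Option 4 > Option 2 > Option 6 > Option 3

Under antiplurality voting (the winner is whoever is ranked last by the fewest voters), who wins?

Last-place votes: Option 1 1, Option 2 3, Option 3 9, Option 4 0, Option 5 15, Option 6 14.

Option 4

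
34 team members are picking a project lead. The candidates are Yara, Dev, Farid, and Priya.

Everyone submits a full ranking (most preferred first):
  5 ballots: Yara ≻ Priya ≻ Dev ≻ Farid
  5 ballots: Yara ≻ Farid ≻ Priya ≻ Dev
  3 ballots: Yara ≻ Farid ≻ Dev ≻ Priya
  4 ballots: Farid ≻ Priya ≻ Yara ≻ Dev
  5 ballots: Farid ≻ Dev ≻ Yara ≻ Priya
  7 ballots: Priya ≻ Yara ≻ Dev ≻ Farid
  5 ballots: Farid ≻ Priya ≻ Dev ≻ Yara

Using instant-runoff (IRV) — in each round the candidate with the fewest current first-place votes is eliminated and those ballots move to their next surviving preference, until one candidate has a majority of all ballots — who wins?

Yara

Round 1: Yara 13, Dev 0, Farid 14, Priya 7. Dev eliminated.
Round 2: Yara 13, Farid 14, Priya 7. Priya eliminated.
Round 3: Yara 20, Farid 14. Yara has a majority (≥18).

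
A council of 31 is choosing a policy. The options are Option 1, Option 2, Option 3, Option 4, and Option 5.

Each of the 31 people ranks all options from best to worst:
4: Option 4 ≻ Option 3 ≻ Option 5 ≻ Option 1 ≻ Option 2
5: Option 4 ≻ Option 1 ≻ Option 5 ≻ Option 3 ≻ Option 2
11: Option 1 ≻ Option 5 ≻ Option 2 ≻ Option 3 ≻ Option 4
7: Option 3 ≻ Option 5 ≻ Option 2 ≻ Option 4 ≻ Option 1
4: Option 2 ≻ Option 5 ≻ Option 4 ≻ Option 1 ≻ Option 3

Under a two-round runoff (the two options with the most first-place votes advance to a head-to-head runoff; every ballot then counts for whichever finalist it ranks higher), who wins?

Option 4

Round 1 first-place votes: Option 1 11, Option 2 4, Option 3 7, Option 4 9, Option 5 0. Option 1 and Option 4 advance.
Runoff: Option 1 is ranked above Option 4 on 11 ballots, Option 4 above Option 1 on 20.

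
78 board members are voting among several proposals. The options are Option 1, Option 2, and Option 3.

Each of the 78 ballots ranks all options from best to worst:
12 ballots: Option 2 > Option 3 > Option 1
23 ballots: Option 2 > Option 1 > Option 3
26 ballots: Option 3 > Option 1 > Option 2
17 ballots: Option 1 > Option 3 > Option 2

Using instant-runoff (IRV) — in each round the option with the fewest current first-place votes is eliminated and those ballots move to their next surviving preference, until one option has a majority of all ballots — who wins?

Round 1: Option 1 17, Option 2 35, Option 3 26. Option 1 eliminated.
Round 2: Option 2 35, Option 3 43. Option 3 has a majority (≥40).

Option 3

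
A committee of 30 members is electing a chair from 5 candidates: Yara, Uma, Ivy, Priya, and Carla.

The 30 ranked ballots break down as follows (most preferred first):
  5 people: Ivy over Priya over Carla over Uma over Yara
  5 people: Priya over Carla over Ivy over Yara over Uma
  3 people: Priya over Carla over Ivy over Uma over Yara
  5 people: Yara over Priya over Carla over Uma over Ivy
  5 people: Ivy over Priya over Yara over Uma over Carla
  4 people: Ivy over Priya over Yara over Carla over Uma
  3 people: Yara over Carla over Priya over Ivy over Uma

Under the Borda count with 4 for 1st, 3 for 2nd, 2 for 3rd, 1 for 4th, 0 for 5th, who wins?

Priya

Yara: 5×0 + 5×1 + 3×0 + 5×4 + 5×2 + 4×2 + 3×4 = 55
Uma: 5×1 + 5×0 + 3×1 + 5×1 + 5×1 + 4×0 + 3×0 = 18
Ivy: 5×4 + 5×2 + 3×2 + 5×0 + 5×4 + 4×4 + 3×1 = 75
Priya: 5×3 + 5×4 + 3×4 + 5×3 + 5×3 + 4×3 + 3×2 = 95
Carla: 5×2 + 5×3 + 3×3 + 5×2 + 5×0 + 4×1 + 3×3 = 57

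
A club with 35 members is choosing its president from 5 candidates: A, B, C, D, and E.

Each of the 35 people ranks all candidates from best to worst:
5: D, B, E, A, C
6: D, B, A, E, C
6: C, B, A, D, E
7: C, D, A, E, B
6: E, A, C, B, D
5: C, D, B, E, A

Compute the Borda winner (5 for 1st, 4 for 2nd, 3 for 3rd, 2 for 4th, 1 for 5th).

A: 5×2 + 6×3 + 6×3 + 7×3 + 6×4 + 5×1 = 96
B: 5×4 + 6×4 + 6×4 + 7×1 + 6×2 + 5×3 = 102
C: 5×1 + 6×1 + 6×5 + 7×5 + 6×3 + 5×5 = 119
D: 5×5 + 6×5 + 6×2 + 7×4 + 6×1 + 5×4 = 121
E: 5×3 + 6×2 + 6×1 + 7×2 + 6×5 + 5×2 = 87

D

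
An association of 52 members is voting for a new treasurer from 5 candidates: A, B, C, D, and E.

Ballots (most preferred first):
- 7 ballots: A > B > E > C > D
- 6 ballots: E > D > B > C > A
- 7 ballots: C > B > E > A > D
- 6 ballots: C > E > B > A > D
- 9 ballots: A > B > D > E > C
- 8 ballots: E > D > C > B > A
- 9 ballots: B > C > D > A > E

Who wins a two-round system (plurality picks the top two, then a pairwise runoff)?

E

Round 1 first-place votes: A 16, B 9, C 13, D 0, E 14. A and E advance.
Runoff: A is ranked above E on 25 ballots, E above A on 27.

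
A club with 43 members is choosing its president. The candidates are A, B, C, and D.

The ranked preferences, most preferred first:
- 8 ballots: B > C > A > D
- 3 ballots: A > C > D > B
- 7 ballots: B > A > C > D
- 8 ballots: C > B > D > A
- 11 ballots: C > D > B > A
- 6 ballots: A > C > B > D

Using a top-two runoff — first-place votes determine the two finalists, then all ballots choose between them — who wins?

Round 1 first-place votes: A 9, B 15, C 19, D 0. C and B advance.
Runoff: C is ranked above B on 28 ballots, B above C on 15.

C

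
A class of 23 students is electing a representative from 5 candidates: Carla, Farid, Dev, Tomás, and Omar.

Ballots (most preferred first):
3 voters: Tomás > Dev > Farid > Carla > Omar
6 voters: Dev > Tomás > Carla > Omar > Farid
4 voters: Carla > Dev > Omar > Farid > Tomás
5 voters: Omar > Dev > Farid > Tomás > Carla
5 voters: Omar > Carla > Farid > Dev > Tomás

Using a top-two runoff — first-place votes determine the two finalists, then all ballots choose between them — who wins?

Dev

Round 1 first-place votes: Carla 4, Farid 0, Dev 6, Tomás 3, Omar 10. Omar and Dev advance.
Runoff: Omar is ranked above Dev on 10 ballots, Dev above Omar on 13.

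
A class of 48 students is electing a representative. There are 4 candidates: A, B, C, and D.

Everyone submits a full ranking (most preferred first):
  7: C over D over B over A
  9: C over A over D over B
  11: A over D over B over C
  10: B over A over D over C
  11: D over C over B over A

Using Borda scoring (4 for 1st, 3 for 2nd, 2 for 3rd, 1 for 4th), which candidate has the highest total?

A: 7×1 + 9×3 + 11×4 + 10×3 + 11×1 = 119
B: 7×2 + 9×1 + 11×2 + 10×4 + 11×2 = 107
C: 7×4 + 9×4 + 11×1 + 10×1 + 11×3 = 118
D: 7×3 + 9×2 + 11×3 + 10×2 + 11×4 = 136

D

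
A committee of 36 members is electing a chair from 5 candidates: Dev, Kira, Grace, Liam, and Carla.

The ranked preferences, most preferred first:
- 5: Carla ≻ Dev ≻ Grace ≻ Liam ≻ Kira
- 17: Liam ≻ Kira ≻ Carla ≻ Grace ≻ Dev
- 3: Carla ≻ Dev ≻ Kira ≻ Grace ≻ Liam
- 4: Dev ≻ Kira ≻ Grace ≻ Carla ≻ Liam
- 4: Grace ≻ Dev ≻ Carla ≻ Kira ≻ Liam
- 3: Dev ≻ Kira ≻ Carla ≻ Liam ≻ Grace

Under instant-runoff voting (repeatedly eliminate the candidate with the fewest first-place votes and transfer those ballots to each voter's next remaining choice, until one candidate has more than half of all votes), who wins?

Round 1: Dev 7, Kira 0, Grace 4, Liam 17, Carla 8. Kira eliminated.
Round 2: Dev 7, Grace 4, Liam 17, Carla 8. Grace eliminated.
Round 3: Dev 11, Liam 17, Carla 8. Carla eliminated.
Round 4: Dev 19, Liam 17. Dev has a majority (≥19).

Dev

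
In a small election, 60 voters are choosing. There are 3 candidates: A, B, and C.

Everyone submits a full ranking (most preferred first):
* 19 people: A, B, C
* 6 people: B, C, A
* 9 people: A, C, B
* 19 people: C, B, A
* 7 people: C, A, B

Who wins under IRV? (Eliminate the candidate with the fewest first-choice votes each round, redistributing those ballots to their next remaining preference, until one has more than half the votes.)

C

Round 1: A 28, B 6, C 26. B eliminated.
Round 2: A 28, C 32. C has a majority (≥31).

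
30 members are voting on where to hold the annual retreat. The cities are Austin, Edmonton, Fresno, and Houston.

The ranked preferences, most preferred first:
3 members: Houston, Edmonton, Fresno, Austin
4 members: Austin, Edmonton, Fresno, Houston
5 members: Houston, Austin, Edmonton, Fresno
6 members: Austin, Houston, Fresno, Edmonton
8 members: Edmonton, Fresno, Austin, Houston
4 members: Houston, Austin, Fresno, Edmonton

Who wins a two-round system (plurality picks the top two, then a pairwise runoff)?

Austin

Round 1 first-place votes: Austin 10, Edmonton 8, Fresno 0, Houston 12. Houston and Austin advance.
Runoff: Houston is ranked above Austin on 12 ballots, Austin above Houston on 18.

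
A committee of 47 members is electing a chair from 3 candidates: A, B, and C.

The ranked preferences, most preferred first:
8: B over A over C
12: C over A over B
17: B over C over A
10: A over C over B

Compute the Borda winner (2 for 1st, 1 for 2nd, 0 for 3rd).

A: 8×1 + 12×1 + 17×0 + 10×2 = 40
B: 8×2 + 12×0 + 17×2 + 10×0 = 50
C: 8×0 + 12×2 + 17×1 + 10×1 = 51

C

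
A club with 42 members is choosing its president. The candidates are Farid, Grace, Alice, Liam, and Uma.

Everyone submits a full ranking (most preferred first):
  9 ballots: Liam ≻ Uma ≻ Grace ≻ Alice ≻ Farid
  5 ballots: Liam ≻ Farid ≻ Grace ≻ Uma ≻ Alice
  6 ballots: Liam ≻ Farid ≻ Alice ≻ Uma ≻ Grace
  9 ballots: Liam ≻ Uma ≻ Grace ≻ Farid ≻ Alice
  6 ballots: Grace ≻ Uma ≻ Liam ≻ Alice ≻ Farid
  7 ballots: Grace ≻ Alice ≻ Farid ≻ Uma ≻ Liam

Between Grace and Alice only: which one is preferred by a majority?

Grace

Grace is ranked above Alice on 36 ballots; Alice above Grace on 6.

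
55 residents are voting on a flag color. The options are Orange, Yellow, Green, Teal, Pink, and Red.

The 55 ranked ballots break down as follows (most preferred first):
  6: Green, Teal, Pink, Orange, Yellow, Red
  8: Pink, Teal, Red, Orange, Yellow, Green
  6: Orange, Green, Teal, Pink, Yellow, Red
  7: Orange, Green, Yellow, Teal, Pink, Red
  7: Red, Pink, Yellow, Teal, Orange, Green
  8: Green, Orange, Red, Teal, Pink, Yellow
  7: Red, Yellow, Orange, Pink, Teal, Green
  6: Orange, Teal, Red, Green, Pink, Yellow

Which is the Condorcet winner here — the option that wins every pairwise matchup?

Orange

Orange vs Yellow: 41–14
Orange vs Green: 41–14
Orange vs Teal: 34–21
Orange vs Pink: 34–21
Orange vs Red: 33–22
Orange beats every other option.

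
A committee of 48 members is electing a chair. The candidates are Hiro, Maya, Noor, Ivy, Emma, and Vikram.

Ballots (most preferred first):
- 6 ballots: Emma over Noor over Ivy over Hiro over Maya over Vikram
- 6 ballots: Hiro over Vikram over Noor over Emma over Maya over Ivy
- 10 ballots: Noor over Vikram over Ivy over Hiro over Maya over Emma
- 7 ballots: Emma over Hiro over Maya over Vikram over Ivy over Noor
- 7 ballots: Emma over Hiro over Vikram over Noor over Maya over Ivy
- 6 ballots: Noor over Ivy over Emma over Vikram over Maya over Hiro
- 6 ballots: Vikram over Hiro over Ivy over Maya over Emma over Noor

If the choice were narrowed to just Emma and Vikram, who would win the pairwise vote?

Emma is ranked above Vikram on 26 ballots; Vikram above Emma on 22.

Emma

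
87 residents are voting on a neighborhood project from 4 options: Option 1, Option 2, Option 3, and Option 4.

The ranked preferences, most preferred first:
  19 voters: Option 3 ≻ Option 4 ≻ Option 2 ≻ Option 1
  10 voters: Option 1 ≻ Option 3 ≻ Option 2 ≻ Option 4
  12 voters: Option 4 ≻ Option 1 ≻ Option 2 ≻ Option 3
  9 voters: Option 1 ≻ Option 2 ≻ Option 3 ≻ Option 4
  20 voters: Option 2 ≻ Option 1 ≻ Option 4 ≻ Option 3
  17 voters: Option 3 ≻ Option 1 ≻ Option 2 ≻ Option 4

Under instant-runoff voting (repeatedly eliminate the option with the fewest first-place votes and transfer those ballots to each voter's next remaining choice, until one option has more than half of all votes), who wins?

Round 1: Option 1 19, Option 2 20, Option 3 36, Option 4 12. Option 4 eliminated.
Round 2: Option 1 31, Option 2 20, Option 3 36. Option 2 eliminated.
Round 3: Option 1 51, Option 3 36. Option 1 has a majority (≥44).

Option 1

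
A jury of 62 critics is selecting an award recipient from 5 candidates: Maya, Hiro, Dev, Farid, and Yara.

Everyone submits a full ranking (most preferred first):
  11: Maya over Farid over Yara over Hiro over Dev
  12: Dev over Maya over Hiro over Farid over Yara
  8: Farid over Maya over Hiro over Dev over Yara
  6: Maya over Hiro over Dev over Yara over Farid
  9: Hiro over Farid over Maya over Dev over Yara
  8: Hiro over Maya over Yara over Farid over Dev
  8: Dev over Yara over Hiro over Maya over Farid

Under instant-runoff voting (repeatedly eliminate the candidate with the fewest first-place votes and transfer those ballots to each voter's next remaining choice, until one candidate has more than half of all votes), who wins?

Maya

Round 1: Maya 17, Hiro 17, Dev 20, Farid 8, Yara 0. Yara eliminated.
Round 2: Maya 17, Hiro 17, Dev 20, Farid 8. Farid eliminated.
Round 3: Maya 25, Hiro 17, Dev 20. Hiro eliminated.
Round 4: Maya 42, Dev 20. Maya has a majority (≥32).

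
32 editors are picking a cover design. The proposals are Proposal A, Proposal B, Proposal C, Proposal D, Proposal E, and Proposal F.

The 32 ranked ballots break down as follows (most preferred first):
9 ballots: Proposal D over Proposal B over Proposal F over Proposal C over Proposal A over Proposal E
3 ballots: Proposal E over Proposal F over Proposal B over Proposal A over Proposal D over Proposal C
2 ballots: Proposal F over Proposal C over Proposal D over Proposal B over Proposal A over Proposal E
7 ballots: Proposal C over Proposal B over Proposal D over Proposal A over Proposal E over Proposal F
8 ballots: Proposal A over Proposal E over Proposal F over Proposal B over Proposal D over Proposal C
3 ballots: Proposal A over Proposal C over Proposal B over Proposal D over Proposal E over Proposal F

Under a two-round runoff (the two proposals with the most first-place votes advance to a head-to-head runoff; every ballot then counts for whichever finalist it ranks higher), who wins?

Proposal D

Round 1 first-place votes: Proposal A 11, Proposal B 0, Proposal C 7, Proposal D 9, Proposal E 3, Proposal F 2. Proposal A and Proposal D advance.
Runoff: Proposal A is ranked above Proposal D on 14 ballots, Proposal D above Proposal A on 18.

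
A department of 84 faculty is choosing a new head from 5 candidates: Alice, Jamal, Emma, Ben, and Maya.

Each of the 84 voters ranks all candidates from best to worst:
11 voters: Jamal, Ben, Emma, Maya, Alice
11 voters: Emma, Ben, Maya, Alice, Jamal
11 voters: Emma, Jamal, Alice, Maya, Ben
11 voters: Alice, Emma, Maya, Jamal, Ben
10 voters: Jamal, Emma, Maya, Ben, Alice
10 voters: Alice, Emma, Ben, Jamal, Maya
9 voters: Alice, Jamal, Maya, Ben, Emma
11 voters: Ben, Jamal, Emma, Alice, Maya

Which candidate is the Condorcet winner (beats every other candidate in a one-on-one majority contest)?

Emma

Emma vs Alice: 54–30
Emma vs Jamal: 43–41
Emma vs Ben: 53–31
Emma vs Maya: 75–9
Emma beats every other candidate.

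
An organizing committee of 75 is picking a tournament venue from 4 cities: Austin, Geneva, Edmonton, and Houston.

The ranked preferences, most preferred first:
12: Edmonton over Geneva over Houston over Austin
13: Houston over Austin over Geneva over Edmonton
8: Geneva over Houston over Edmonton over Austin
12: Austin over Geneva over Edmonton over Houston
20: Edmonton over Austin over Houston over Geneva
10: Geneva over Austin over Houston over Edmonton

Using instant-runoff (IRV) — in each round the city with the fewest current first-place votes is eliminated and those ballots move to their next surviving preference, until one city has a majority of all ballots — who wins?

Geneva

Round 1: Austin 12, Geneva 18, Edmonton 32, Houston 13. Austin eliminated.
Round 2: Geneva 30, Edmonton 32, Houston 13. Houston eliminated.
Round 3: Geneva 43, Edmonton 32. Geneva has a majority (≥38).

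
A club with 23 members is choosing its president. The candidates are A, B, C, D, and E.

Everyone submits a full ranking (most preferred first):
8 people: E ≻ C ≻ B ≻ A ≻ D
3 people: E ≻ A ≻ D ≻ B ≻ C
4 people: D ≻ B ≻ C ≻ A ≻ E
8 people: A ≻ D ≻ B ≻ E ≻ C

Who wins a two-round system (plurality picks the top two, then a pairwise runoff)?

A

Round 1 first-place votes: A 8, B 0, C 0, D 4, E 11. E and A advance.
Runoff: E is ranked above A on 11 ballots, A above E on 12.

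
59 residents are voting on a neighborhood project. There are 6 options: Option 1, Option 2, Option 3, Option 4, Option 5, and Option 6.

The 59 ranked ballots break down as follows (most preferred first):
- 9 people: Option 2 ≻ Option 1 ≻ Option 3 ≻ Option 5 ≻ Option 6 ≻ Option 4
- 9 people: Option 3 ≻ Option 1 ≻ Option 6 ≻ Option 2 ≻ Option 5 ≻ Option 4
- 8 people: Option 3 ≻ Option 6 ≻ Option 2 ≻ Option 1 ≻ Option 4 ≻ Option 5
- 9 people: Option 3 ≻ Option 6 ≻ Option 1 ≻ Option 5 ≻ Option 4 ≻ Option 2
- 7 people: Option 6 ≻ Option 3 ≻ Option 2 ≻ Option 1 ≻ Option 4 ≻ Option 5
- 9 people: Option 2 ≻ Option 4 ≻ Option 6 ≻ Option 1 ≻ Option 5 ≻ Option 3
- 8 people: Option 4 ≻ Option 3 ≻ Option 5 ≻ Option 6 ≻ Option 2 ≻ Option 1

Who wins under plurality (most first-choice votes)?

First-place votes: Option 1 0, Option 2 18, Option 3 26, Option 4 8, Option 5 0, Option 6 7.

Option 3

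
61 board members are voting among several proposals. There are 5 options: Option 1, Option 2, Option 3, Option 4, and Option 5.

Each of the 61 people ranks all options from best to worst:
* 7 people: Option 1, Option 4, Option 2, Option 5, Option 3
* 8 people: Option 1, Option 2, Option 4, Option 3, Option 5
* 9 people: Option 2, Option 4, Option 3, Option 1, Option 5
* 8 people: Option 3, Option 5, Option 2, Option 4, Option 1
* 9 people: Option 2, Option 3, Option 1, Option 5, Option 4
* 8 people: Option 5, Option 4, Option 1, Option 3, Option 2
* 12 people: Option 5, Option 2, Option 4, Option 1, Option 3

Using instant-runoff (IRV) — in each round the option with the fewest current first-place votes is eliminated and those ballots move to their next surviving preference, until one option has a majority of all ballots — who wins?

Option 2

Round 1: Option 1 15, Option 2 18, Option 3 8, Option 4 0, Option 5 20. Option 4 eliminated.
Round 2: Option 1 15, Option 2 18, Option 3 8, Option 5 20. Option 3 eliminated.
Round 3: Option 1 15, Option 2 18, Option 5 28. Option 1 eliminated.
Round 4: Option 2 33, Option 5 28. Option 2 has a majority (≥31).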